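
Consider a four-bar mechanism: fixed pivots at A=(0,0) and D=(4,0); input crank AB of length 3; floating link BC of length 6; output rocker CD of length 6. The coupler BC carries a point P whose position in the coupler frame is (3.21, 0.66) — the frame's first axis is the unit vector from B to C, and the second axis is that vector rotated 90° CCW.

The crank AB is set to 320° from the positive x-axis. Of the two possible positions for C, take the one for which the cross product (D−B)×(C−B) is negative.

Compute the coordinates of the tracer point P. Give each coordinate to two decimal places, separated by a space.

5.42 -2.91

A=(0,0), D=(4.00,0)
B = A + 3.00·(cos320°, sin320°) = (2.2981, -1.9284)
|BD| = 2.5720
circle(B,6.00) ∩ circle(D,6.00): a=1.2860, h=5.8606
  candidates: C₊=(-1.2450,2.9138) cross=15.073; C₋=(7.5431,-4.8421) cross=-15.073
  mode - wants cross < 0 → take C=(7.5431,-4.8421) (cross=-15.073)
ex = (C−B)/|BC| = (0.8742,-0.4856); ey = (0.4856,0.8742)
P = B + 3.21·ex + 0.66·ey = (5.4247,-2.9103)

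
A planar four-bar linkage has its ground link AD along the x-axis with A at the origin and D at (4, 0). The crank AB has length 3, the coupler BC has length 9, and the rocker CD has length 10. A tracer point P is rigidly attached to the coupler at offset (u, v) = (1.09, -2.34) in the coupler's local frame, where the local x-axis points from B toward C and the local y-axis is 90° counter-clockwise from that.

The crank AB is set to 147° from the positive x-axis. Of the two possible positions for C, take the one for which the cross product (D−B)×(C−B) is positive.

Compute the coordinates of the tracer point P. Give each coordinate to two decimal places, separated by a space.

0.06 1.56

A=(0,0), D=(4.00,0)
B = A + 3.00·(cos147°, sin147°) = (-2.5160, 1.6339)
|BD| = 6.7177
circle(B,9.00) ∩ circle(D,10.00): a=1.9447, h=8.7874
  candidates: C₊=(1.5076,9.6844) cross=59.031; C₋=(-2.7670,-7.3626) cross=-59.031
  mode + wants cross > 0 → take C=(1.5076,9.6844) (cross=59.031)
ex = (C−B)/|BC| = (0.4471,0.8945); ey = (-0.8945,0.4471)
P = B + 1.09·ex + -2.34·ey = (0.0644,1.5628)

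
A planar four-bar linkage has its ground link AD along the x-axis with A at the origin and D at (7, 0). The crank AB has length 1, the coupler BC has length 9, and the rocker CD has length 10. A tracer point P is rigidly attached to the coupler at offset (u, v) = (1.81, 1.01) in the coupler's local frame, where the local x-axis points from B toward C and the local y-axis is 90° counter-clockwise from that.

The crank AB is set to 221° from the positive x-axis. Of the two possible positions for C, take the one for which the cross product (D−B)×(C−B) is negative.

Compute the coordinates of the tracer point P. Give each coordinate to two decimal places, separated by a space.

0.86 -1.95

A=(0,0), D=(7.00,0)
B = A + 1.00·(cos221°, sin221°) = (-0.7547, -0.6561)
|BD| = 7.7824
circle(B,9.00) ∩ circle(D,10.00): a=2.6705, h=8.5947
  candidates: C₊=(1.1818,8.1331) cross=66.887; C₋=(2.6308,-8.9950) cross=-66.887
  mode - wants cross < 0 → take C=(2.6308,-8.9950) (cross=-66.887)
ex = (C−B)/|BC| = (0.3762,-0.9266); ey = (0.9266,0.3762)
P = B + 1.81·ex + 1.01·ey = (0.8620,-1.9532)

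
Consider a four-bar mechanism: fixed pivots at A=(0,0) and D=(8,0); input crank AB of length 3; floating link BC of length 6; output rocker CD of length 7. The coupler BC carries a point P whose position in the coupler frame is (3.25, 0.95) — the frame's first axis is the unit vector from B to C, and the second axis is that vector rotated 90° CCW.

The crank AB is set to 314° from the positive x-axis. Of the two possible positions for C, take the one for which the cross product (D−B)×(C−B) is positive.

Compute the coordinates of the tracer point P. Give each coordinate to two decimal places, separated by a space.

1.17 1.10

A=(0,0), D=(8.00,0)
B = A + 3.00·(cos314°, sin314°) = (2.0840, -2.1580)
|BD| = 6.2973
circle(B,6.00) ∩ circle(D,7.00): a=2.1165, h=5.6143
  candidates: C₊=(2.1483,3.8416) cross=35.355; C₋=(5.9963,-6.7071) cross=-35.355
  mode + wants cross > 0 → take C=(2.1483,3.8416) (cross=35.355)
ex = (C−B)/|BC| = (0.0107,0.9999); ey = (-0.9999,0.0107)
P = B + 3.25·ex + 0.95·ey = (1.1689,1.1020)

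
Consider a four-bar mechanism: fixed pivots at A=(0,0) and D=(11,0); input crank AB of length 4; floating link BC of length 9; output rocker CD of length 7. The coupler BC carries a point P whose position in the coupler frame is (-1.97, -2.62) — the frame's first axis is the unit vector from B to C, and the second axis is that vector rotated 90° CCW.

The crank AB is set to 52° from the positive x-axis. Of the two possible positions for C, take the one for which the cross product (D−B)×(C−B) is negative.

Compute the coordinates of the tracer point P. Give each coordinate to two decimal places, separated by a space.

A=(0,0), D=(11.00,0)
B = A + 4.00·(cos52°, sin52°) = (2.4626, 3.1520)
|BD| = 9.1006
circle(B,9.00) ∩ circle(D,7.00): a=6.3084, h=6.4190
  candidates: C₊=(10.6039,6.9888) cross=58.417; C₋=(6.1574,-5.0546) cross=-58.417
  mode - wants cross < 0 → take C=(6.1574,-5.0546) (cross=-58.417)
ex = (C−B)/|BC| = (0.4105,-0.9118); ey = (0.9118,0.4105)
P = B + -1.97·ex + -2.62·ey = (-0.7351,3.8728)

-0.74 3.87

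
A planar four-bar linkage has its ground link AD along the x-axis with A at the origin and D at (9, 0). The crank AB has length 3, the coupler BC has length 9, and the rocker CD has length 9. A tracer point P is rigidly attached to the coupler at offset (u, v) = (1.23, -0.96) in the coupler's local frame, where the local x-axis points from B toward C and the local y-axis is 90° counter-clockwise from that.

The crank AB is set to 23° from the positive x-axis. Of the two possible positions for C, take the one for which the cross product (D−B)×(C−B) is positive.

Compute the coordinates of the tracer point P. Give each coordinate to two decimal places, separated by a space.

4.22 1.72

A=(0,0), D=(9.00,0)
B = A + 3.00·(cos23°, sin23°) = (2.7615, 1.1722)
|BD| = 6.3477
circle(B,9.00) ∩ circle(D,9.00): a=3.1738, h=8.4218
  candidates: C₊=(7.4360,8.8631) cross=53.459; C₋=(4.3255,-7.6909) cross=-53.459
  mode + wants cross > 0 → take C=(7.4360,8.8631) (cross=53.459)
ex = (C−B)/|BC| = (0.5194,0.8545); ey = (-0.8545,0.5194)
P = B + 1.23·ex + -0.96·ey = (4.2207,1.7247)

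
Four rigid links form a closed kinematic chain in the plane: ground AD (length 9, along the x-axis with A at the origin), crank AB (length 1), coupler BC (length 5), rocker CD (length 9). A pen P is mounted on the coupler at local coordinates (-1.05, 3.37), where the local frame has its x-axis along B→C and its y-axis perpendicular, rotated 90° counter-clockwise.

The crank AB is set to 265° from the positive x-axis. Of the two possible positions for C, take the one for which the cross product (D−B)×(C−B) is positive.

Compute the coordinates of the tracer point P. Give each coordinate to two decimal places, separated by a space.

-3.60 -1.37

A=(0,0), D=(9.00,0)
B = A + 1.00·(cos265°, sin265°) = (-0.0872, -0.9962)
|BD| = 9.1416
circle(B,5.00) ∩ circle(D,9.00): a=1.5079, h=4.7672
  candidates: C₊=(0.8922,3.9069) cross=43.580; C₋=(1.9312,-5.5707) cross=-43.580
  mode + wants cross > 0 → take C=(0.8922,3.9069) (cross=43.580)
ex = (C−B)/|BC| = (0.1959,0.9806); ey = (-0.9806,0.1959)
P = B + -1.05·ex + 3.37·ey = (-3.5975,-1.3657)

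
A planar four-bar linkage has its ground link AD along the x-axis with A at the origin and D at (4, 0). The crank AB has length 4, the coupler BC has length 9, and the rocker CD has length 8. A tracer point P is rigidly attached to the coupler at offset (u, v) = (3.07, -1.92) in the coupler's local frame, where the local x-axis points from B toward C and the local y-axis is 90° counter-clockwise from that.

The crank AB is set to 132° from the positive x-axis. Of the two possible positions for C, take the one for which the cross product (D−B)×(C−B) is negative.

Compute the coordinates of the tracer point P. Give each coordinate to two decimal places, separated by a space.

-4.13 -0.34

A=(0,0), D=(4.00,0)
B = A + 4.00·(cos132°, sin132°) = (-2.6765, 2.9726)
|BD| = 7.3084
circle(B,9.00) ∩ circle(D,8.00): a=4.8172, h=7.6023
  candidates: C₊=(4.8164,7.9582) cross=55.560; C₋=(-1.3679,-5.9318) cross=-55.560
  mode - wants cross < 0 → take C=(-1.3679,-5.9318) (cross=-55.560)
ex = (C−B)/|BC| = (0.1454,-0.9894); ey = (0.9894,0.1454)
P = B + 3.07·ex + -1.92·ey = (-4.1297,-0.3440)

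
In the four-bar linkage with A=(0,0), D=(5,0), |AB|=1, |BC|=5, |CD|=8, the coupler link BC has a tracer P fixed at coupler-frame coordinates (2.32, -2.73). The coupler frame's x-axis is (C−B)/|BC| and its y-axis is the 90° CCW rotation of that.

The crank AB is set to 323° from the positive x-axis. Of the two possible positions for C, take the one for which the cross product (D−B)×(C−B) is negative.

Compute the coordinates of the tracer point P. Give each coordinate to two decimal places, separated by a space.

A=(0,0), D=(5.00,0)
B = A + 1.00·(cos323°, sin323°) = (0.7986, -0.6018)
|BD| = 4.2442
circle(B,5.00) ∩ circle(D,8.00): a=-2.4723, h=4.3460
  candidates: C₊=(-2.2650,3.3497) cross=18.445; C₋=(-1.0325,-5.2545) cross=-18.445
  mode - wants cross < 0 → take C=(-1.0325,-5.2545) (cross=-18.445)
ex = (C−B)/|BC| = (-0.3662,-0.9305); ey = (0.9305,-0.3662)
P = B + 2.32·ex + -2.73·ey = (-2.5913,-1.7609)

-2.59 -1.76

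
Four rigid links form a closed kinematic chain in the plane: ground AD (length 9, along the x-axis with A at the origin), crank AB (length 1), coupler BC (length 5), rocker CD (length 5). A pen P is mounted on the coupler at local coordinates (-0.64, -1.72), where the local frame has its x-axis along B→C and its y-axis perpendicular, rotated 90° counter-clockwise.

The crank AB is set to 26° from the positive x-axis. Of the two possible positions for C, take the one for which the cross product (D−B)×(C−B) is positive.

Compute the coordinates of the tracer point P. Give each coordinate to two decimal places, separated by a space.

A=(0,0), D=(9.00,0)
B = A + 1.00·(cos26°, sin26°) = (0.8988, 0.4384)
|BD| = 8.1131
circle(B,5.00) ∩ circle(D,5.00): a=4.0565, h=2.9231
  candidates: C₊=(5.1073,3.1380) cross=23.715; C₋=(4.7915,-2.6997) cross=-23.715
  mode + wants cross > 0 → take C=(5.1073,3.1380) (cross=23.715)
ex = (C−B)/|BC| = (0.8417,0.5399); ey = (-0.5399,0.8417)
P = B + -0.64·ex + -1.72·ey = (1.2888,-1.3549)

1.29 -1.35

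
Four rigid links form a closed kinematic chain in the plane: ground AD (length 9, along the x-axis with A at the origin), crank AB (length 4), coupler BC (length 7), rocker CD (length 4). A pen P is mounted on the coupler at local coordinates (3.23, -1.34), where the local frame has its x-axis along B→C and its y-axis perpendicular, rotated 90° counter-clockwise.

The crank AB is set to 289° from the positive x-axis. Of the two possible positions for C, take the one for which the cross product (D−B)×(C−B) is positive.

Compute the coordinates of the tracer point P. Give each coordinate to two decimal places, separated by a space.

A=(0,0), D=(9.00,0)
B = A + 4.00·(cos289°, sin289°) = (1.3023, -3.7821)
|BD| = 8.5767
circle(B,7.00) ∩ circle(D,4.00): a=6.2122, h=3.2263
  candidates: C₊=(5.4551,1.8530) cross=27.671; C₋=(8.3005,-3.9384) cross=-27.671
  mode + wants cross > 0 → take C=(5.4551,1.8530) (cross=27.671)
ex = (C−B)/|BC| = (0.5933,0.8050); ey = (-0.8050,0.5933)
P = B + 3.23·ex + -1.34·ey = (4.2972,-1.9769)

4.30 -1.98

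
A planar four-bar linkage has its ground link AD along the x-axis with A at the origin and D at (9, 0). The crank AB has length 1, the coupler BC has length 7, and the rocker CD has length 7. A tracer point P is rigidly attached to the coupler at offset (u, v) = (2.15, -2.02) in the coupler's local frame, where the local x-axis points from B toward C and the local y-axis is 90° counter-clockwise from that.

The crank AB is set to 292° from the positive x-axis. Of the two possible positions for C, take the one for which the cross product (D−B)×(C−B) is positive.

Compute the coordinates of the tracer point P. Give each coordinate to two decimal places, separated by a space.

3.23 -0.18

A=(0,0), D=(9.00,0)
B = A + 1.00·(cos292°, sin292°) = (0.3746, -0.9272)
|BD| = 8.6751
circle(B,7.00) ∩ circle(D,7.00): a=4.3375, h=5.4942
  candidates: C₊=(4.1001,4.9991) cross=47.662; C₋=(5.2745,-5.9263) cross=-47.662
  mode + wants cross > 0 → take C=(4.1001,4.9991) (cross=47.662)
ex = (C−B)/|BC| = (0.5322,0.8466); ey = (-0.8466,0.5322)
P = B + 2.15·ex + -2.02·ey = (3.2290,-0.1820)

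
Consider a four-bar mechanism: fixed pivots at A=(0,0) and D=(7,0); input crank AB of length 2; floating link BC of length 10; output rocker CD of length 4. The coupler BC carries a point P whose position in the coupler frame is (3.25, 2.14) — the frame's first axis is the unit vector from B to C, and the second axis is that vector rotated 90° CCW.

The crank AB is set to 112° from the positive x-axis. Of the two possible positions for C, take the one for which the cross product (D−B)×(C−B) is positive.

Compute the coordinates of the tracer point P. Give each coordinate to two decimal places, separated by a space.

A=(0,0), D=(7.00,0)
B = A + 2.00·(cos112°, sin112°) = (-0.7492, 1.8544)
|BD| = 7.9680
circle(B,10.00) ∩ circle(D,4.00): a=9.2551, h=3.7873
  candidates: C₊=(9.1331,3.3837) cross=30.177; C₋=(7.3703,-3.9828) cross=-30.177
  mode + wants cross > 0 → take C=(9.1331,3.3837) (cross=30.177)
ex = (C−B)/|BC| = (0.9882,0.1529); ey = (-0.1529,0.9882)
P = B + 3.25·ex + 2.14·ey = (2.1353,4.4662)

2.14 4.47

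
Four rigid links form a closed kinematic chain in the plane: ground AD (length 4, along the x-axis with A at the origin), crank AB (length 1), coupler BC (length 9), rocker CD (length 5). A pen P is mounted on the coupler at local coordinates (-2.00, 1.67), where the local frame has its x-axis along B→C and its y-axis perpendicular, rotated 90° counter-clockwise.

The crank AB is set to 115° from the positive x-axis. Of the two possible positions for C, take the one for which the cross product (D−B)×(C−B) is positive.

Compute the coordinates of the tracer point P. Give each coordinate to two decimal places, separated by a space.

-2.64 2.27

A=(0,0), D=(4.00,0)
B = A + 1.00·(cos115°, sin115°) = (-0.4226, 0.9063)
|BD| = 4.5145
circle(B,9.00) ∩ circle(D,5.00): a=8.4595, h=3.0720
  candidates: C₊=(8.4814,2.2175) cross=13.869; C₋=(7.2479,-3.8015) cross=-13.869
  mode + wants cross > 0 → take C=(8.4814,2.2175) (cross=13.869)
ex = (C−B)/|BC| = (0.9893,0.1457); ey = (-0.1457,0.9893)
P = B + -2.00·ex + 1.67·ey = (-2.6446,2.2671)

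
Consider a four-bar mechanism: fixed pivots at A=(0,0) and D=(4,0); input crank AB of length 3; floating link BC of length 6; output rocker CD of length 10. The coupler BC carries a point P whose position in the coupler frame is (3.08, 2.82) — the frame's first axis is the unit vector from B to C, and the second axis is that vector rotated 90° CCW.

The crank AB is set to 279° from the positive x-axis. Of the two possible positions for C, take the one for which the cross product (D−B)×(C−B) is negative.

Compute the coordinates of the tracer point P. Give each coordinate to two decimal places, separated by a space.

2.67 -6.51

A=(0,0), D=(4.00,0)
B = A + 3.00·(cos279°, sin279°) = (0.4693, -2.9631)
|BD| = 4.6093
circle(B,6.00) ∩ circle(D,10.00): a=-4.6379, h=3.8066
  candidates: C₊=(-5.5303,-3.0286) cross=17.546; C₋=(-0.6362,-8.8603) cross=-17.546
  mode - wants cross < 0 → take C=(-0.6362,-8.8603) (cross=-17.546)
ex = (C−B)/|BC| = (-0.1843,-0.9829); ey = (0.9829,-0.1843)
P = B + 3.08·ex + 2.82·ey = (2.6735,-6.5099)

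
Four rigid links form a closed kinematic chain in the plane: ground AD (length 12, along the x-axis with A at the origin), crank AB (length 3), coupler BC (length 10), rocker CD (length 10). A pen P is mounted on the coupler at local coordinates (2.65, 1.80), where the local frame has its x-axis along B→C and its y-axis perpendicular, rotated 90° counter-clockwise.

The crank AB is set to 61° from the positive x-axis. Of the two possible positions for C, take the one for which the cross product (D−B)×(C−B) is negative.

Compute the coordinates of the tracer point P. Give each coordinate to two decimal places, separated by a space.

A=(0,0), D=(12.00,0)
B = A + 3.00·(cos61°, sin61°) = (1.4544, 2.6239)
|BD| = 10.8671
circle(B,10.00) ∩ circle(D,10.00): a=5.4335, h=8.3950
  candidates: C₊=(8.7542,9.4586) cross=91.230; C₋=(4.7002,-6.8347) cross=-91.230
  mode - wants cross < 0 → take C=(4.7002,-6.8347) (cross=-91.230)
ex = (C−B)/|BC| = (0.3246,-0.9459); ey = (0.9459,0.3246)
P = B + 2.65·ex + 1.80·ey = (4.0171,0.7016)

4.02 0.70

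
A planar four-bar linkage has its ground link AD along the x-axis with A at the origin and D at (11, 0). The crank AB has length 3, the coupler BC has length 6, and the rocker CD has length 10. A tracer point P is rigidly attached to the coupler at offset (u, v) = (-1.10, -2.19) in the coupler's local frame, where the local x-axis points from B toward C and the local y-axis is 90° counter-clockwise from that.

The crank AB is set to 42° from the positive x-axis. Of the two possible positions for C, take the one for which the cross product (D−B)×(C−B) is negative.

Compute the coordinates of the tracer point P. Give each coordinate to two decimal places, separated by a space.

A=(0,0), D=(11.00,0)
B = A + 3.00·(cos42°, sin42°) = (2.2294, 2.0074)
|BD| = 8.9974
circle(B,6.00) ∩ circle(D,10.00): a=0.9421, h=5.9256
  candidates: C₊=(4.4698,7.5734) cross=53.315; C₋=(1.8257,-3.9790) cross=-53.315
  mode - wants cross < 0 → take C=(1.8257,-3.9790) (cross=-53.315)
ex = (C−B)/|BC| = (-0.0673,-0.9977); ey = (0.9977,-0.0673)
P = B + -1.10·ex + -2.19·ey = (0.1184,3.2523)

0.12 3.25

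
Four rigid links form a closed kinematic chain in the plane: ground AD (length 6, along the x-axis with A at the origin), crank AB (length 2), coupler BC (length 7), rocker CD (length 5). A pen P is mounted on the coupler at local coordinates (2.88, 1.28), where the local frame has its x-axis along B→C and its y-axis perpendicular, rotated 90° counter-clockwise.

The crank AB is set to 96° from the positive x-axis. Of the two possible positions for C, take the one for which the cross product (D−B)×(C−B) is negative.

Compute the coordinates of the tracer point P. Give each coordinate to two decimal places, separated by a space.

A=(0,0), D=(6.00,0)
B = A + 2.00·(cos96°, sin96°) = (-0.2091, 1.9890)
|BD| = 6.5199
circle(B,7.00) ∩ circle(D,5.00): a=5.1005, h=4.7943
  candidates: C₊=(6.1109,4.9988) cross=31.258; C₋=(3.1856,-4.1327) cross=-31.258
  mode - wants cross < 0 → take C=(3.1856,-4.1327) (cross=-31.258)
ex = (C−B)/|BC| = (0.4850,-0.8745); ey = (0.8745,0.4850)
P = B + 2.88·ex + 1.28·ey = (2.3070,0.0911)

2.31 0.09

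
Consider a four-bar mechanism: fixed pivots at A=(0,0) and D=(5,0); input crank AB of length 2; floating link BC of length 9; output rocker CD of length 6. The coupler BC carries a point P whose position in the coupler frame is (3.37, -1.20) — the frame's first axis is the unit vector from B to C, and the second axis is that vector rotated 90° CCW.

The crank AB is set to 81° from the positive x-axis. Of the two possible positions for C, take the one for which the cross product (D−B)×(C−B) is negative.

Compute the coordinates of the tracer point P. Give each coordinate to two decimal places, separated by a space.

A=(0,0), D=(5.00,0)
B = A + 2.00·(cos81°, sin81°) = (0.3129, 1.9754)
|BD| = 5.0864
circle(B,9.00) ∩ circle(D,6.00): a=6.9668, h=5.6977
  candidates: C₊=(8.9456,4.5202) cross=28.981; C₋=(4.5200,-5.9808) cross=-28.981
  mode - wants cross < 0 → take C=(4.5200,-5.9808) (cross=-28.981)
ex = (C−B)/|BC| = (0.4675,-0.8840); ey = (0.8840,0.4675)
P = B + 3.37·ex + -1.20·ey = (0.8274,-1.5647)

0.83 -1.56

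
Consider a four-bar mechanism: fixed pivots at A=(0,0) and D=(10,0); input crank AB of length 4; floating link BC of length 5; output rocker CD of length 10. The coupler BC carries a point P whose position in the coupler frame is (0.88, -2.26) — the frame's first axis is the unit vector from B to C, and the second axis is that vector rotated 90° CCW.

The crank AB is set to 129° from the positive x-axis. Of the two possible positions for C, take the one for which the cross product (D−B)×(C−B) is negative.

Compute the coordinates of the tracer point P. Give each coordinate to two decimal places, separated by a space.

-4.00 1.19

A=(0,0), D=(10.00,0)
B = A + 4.00·(cos129°, sin129°) = (-2.5173, 3.1086)
|BD| = 12.8975
circle(B,5.00) ∩ circle(D,10.00): a=3.5412, h=3.5298
  candidates: C₊=(1.7703,5.6809) cross=45.526; C₋=(0.0688,-1.1707) cross=-45.526
  mode - wants cross < 0 → take C=(0.0688,-1.1707) (cross=-45.526)
ex = (C−B)/|BC| = (0.5172,-0.8559); ey = (0.8559,0.5172)
P = B + 0.88·ex + -2.26·ey = (-3.9964,1.1865)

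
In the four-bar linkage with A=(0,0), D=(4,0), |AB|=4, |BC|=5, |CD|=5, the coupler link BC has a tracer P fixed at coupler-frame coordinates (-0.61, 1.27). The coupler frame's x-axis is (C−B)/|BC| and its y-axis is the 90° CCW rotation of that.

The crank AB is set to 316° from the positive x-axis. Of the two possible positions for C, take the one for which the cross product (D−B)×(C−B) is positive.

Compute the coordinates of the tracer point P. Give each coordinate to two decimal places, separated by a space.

2.54 -4.15

A=(0,0), D=(4.00,0)
B = A + 4.00·(cos316°, sin316°) = (2.8774, -2.7786)
|BD| = 2.9969
circle(B,5.00) ∩ circle(D,5.00): a=1.4984, h=4.7702
  candidates: C₊=(-0.9842,0.3976) cross=14.296; C₋=(7.8615,-3.1763) cross=-14.296
  mode + wants cross > 0 → take C=(-0.9842,0.3976) (cross=14.296)
ex = (C−B)/|BC| = (-0.7723,0.6353); ey = (-0.6353,-0.7723)
P = B + -0.61·ex + 1.27·ey = (2.5417,-4.1470)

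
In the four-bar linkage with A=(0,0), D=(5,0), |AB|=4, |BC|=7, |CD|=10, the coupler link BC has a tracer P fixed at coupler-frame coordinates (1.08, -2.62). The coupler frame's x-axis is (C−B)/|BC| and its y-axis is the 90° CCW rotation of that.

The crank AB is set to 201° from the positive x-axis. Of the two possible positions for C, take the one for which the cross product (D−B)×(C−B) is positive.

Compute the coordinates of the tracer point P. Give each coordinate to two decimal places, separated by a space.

-1.05 -0.51

A=(0,0), D=(5.00,0)
B = A + 4.00·(cos201°, sin201°) = (-3.7343, -1.4335)
|BD| = 8.8512
circle(B,7.00) ∩ circle(D,10.00): a=1.5446, h=6.8275
  candidates: C₊=(-3.3158,5.5540) cross=60.431; C₋=(-1.1044,-7.9206) cross=-60.431
  mode + wants cross > 0 → take C=(-3.3158,5.5540) (cross=60.431)
ex = (C−B)/|BC| = (0.0598,0.9982); ey = (-0.9982,0.0598)
P = B + 1.08·ex + -2.62·ey = (-1.0544,-0.5120)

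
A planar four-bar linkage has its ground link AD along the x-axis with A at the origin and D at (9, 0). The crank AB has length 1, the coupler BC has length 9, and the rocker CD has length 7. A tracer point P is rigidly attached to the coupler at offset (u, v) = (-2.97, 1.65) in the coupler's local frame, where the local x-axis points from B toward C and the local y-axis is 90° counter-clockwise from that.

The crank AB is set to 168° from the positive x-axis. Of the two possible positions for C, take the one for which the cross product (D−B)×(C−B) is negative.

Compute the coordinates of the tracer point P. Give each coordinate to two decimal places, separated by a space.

A=(0,0), D=(9.00,0)
B = A + 1.00·(cos168°, sin168°) = (-0.9781, 0.2079)
|BD| = 9.9803
circle(B,9.00) ∩ circle(D,7.00): a=6.5933, h=6.1260
  candidates: C₊=(5.7414,6.1953) cross=61.140; C₋=(5.4861,-6.0541) cross=-61.140
  mode - wants cross < 0 → take C=(5.4861,-6.0541) (cross=-61.140)
ex = (C−B)/|BC| = (0.7183,-0.6958); ey = (0.6958,0.7183)
P = B + -2.97·ex + 1.65·ey = (-1.9633,3.4595)

-1.96 3.46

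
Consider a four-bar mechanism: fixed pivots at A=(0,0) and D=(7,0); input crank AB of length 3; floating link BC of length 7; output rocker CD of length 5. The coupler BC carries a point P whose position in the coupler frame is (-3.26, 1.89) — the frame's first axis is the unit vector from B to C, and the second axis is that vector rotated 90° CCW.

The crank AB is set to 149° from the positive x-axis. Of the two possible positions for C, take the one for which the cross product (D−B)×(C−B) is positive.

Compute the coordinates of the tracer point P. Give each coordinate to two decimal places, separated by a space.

A=(0,0), D=(7.00,0)
B = A + 3.00·(cos149°, sin149°) = (-2.5715, 1.5451)
|BD| = 9.6954
circle(B,7.00) ∩ circle(D,5.00): a=6.0854, h=3.4595
  candidates: C₊=(3.9874,3.9906) cross=33.541; C₋=(2.8848,-2.8399) cross=-33.541
  mode + wants cross > 0 → take C=(3.9874,3.9906) (cross=33.541)
ex = (C−B)/|BC| = (0.9370,0.3493); ey = (-0.3493,0.9370)
P = B + -3.26·ex + 1.89·ey = (-6.2864,2.1772)

-6.29 2.18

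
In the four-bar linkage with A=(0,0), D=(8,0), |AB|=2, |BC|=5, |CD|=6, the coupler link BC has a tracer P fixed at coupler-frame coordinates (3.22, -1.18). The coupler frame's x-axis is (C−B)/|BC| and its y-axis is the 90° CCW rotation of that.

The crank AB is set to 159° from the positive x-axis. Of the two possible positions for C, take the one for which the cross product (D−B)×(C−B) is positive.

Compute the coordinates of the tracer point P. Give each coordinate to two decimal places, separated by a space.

1.55 0.97

A=(0,0), D=(8.00,0)
B = A + 2.00·(cos159°, sin159°) = (-1.8672, 0.7167)
|BD| = 9.8932
circle(B,5.00) ∩ circle(D,6.00): a=4.3906, h=2.3921
  candidates: C₊=(2.6852,2.7845) cross=23.666; C₋=(2.3386,-1.9872) cross=-23.666
  mode + wants cross > 0 → take C=(2.6852,2.7845) (cross=23.666)
ex = (C−B)/|BC| = (0.9105,0.4136); ey = (-0.4136,0.9105)
P = B + 3.22·ex + -1.18·ey = (1.5526,0.9740)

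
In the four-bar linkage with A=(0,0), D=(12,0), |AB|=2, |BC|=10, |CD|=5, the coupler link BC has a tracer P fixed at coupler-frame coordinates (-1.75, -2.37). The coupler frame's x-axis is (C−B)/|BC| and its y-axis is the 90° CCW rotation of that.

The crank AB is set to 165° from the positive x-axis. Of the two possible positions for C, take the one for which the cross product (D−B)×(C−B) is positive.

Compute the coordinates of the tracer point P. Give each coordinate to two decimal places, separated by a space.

A=(0,0), D=(12.00,0)
B = A + 2.00·(cos165°, sin165°) = (-1.9319, 0.5176)
|BD| = 13.9415
circle(B,10.00) ∩ circle(D,5.00): a=9.6606, h=2.5834
  candidates: C₊=(7.8180,2.7405) cross=36.016; C₋=(7.6261,-2.4226) cross=-36.016
  mode + wants cross > 0 → take C=(7.8180,2.7405) (cross=36.016)
ex = (C−B)/|BC| = (0.9750,0.2223); ey = (-0.2223,0.9750)
P = B + -1.75·ex + -2.37·ey = (-3.1112,-2.1821)

-3.11 -2.18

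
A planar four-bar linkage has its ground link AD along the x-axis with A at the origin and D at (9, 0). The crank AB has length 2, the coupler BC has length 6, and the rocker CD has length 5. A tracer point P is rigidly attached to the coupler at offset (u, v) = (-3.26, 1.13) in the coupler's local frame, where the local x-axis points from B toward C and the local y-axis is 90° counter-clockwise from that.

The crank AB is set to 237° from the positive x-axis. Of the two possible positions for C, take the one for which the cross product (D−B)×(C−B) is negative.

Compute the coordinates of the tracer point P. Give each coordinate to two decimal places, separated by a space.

A=(0,0), D=(9.00,0)
B = A + 2.00·(cos237°, sin237°) = (-1.0893, -1.6773)
|BD| = 10.2278
circle(B,6.00) ∩ circle(D,5.00): a=5.6516, h=2.0147
  candidates: C₊=(4.1554,1.2370) cross=20.606; C₋=(4.8162,-2.7379) cross=-20.606
  mode - wants cross < 0 → take C=(4.8162,-2.7379) (cross=-20.606)
ex = (C−B)/|BC| = (0.9843,-0.1768); ey = (0.1768,0.9843)
P = B + -3.26·ex + 1.13·ey = (-4.0982,0.0111)

-4.10 0.01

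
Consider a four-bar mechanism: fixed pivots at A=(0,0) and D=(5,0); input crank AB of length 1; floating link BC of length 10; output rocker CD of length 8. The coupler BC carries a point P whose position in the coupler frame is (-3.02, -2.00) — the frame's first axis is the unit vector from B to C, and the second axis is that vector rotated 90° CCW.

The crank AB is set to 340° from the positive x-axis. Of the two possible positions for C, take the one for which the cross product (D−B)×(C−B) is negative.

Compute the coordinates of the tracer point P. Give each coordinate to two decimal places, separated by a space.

-2.61 0.38

A=(0,0), D=(5.00,0)
B = A + 1.00·(cos340°, sin340°) = (0.9397, -0.3420)
|BD| = 4.0747
circle(B,10.00) ∩ circle(D,8.00): a=6.4549, h=7.6377
  candidates: C₊=(6.7307,7.8106) cross=31.121; C₋=(8.0129,-7.4110) cross=-31.121
  mode - wants cross < 0 → take C=(8.0129,-7.4110) (cross=-31.121)
ex = (C−B)/|BC| = (0.7073,-0.7069); ey = (0.7069,0.7073)
P = B + -3.02·ex + -2.00·ey = (-2.6102,0.3782)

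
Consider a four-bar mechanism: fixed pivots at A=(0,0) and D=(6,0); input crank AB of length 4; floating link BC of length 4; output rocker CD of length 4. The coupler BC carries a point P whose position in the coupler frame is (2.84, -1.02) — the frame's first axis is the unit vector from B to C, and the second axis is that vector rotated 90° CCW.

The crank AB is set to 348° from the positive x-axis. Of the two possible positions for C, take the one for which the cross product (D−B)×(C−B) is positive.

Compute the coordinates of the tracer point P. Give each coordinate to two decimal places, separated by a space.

A=(0,0), D=(6.00,0)
B = A + 4.00·(cos348°, sin348°) = (3.9126, -0.8316)
|BD| = 2.2470
circle(B,4.00) ∩ circle(D,4.00): a=1.1235, h=3.8390
  candidates: C₊=(3.5354,3.1505) cross=8.626; C₋=(6.3772,-3.9822) cross=-8.626
  mode + wants cross > 0 → take C=(3.5354,3.1505) (cross=8.626)
ex = (C−B)/|BC| = (-0.0943,0.9955); ey = (-0.9955,-0.0943)
P = B + 2.84·ex + -1.02·ey = (4.6603,2.0919)

4.66 2.09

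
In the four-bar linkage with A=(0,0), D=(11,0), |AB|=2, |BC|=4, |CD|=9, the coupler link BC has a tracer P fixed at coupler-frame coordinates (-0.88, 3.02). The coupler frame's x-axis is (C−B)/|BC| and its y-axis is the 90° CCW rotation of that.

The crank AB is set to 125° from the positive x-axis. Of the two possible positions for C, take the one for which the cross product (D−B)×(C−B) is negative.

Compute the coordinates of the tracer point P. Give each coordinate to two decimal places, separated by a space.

-0.02 4.57

A=(0,0), D=(11.00,0)
B = A + 2.00·(cos125°, sin125°) = (-1.1472, 1.6383)
|BD| = 12.2571
circle(B,4.00) ∩ circle(D,9.00): a=3.4771, h=1.9774
  candidates: C₊=(2.5630,3.1332) cross=24.237; C₋=(2.0344,-0.7861) cross=-24.237
  mode - wants cross < 0 → take C=(2.0344,-0.7861) (cross=-24.237)
ex = (C−B)/|BC| = (0.7954,-0.6061); ey = (0.6061,0.7954)
P = B + -0.88·ex + 3.02·ey = (-0.0167,4.5737)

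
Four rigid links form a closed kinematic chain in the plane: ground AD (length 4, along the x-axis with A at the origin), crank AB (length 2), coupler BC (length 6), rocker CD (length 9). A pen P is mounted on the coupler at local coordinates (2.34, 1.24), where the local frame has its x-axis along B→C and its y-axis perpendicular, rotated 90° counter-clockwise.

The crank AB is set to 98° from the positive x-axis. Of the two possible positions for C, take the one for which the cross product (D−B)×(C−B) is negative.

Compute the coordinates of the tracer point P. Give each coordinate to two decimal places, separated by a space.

-1.21 -0.50

A=(0,0), D=(4.00,0)
B = A + 2.00·(cos98°, sin98°) = (-0.2783, 1.9805)
|BD| = 4.7145
circle(B,6.00) ∩ circle(D,9.00): a=-2.4152, h=5.4924
  candidates: C₊=(-0.1628,7.9794) cross=25.894; C₋=(-4.7774,-1.9891) cross=-25.894
  mode - wants cross < 0 → take C=(-4.7774,-1.9891) (cross=-25.894)
ex = (C−B)/|BC| = (-0.7498,-0.6616); ey = (0.6616,-0.7498)
P = B + 2.34·ex + 1.24·ey = (-1.2126,-0.4974)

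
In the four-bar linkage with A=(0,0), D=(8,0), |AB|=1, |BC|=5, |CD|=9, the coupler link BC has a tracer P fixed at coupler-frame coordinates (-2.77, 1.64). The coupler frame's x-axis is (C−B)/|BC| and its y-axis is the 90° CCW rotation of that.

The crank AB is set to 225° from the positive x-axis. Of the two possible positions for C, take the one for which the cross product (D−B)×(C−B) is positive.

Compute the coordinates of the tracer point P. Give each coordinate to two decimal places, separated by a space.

A=(0,0), D=(8.00,0)
B = A + 1.00·(cos225°, sin225°) = (-0.7071, -0.7071)
|BD| = 8.7358
circle(B,5.00) ∩ circle(D,9.00): a=1.1627, h=4.8629
  candidates: C₊=(0.0581,4.2340) cross=42.482; C₋=(0.8454,-5.4600) cross=-42.482
  mode + wants cross > 0 → take C=(0.0581,4.2340) (cross=42.482)
ex = (C−B)/|BC| = (0.1530,0.9882); ey = (-0.9882,0.1530)
P = B + -2.77·ex + 1.64·ey = (-2.7517,-3.1935)

-2.75 -3.19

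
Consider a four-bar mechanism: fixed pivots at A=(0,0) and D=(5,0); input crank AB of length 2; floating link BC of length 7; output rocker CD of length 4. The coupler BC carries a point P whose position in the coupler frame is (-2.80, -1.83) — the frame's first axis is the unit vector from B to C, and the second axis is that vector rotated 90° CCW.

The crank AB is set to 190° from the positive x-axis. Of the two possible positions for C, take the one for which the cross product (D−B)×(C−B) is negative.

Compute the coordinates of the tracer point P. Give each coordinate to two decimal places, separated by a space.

-5.31 -0.51

A=(0,0), D=(5.00,0)
B = A + 2.00·(cos190°, sin190°) = (-1.9696, -0.3473)
|BD| = 6.9783
circle(B,7.00) ∩ circle(D,4.00): a=5.8536, h=3.8386
  candidates: C₊=(3.6857,3.7779) cross=26.787; C₋=(4.0678,-3.8899) cross=-26.787
  mode - wants cross < 0 → take C=(4.0678,-3.8899) (cross=-26.787)
ex = (C−B)/|BC| = (0.8625,-0.5061); ey = (0.5061,0.8625)
P = B + -2.80·ex + -1.83·ey = (-5.3107,-0.5086)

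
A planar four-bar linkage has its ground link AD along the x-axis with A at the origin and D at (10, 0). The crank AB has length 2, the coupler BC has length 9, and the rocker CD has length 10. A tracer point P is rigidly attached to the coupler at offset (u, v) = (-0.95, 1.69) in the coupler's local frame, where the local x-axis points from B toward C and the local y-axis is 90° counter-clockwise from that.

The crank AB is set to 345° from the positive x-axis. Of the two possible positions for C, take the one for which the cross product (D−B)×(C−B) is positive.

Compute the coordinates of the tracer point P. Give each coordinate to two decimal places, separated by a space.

A=(0,0), D=(10.00,0)
B = A + 2.00·(cos345°, sin345°) = (1.9319, -0.5176)
|BD| = 8.0847
circle(B,9.00) ∩ circle(D,10.00): a=2.8673, h=8.5310
  candidates: C₊=(4.2471,8.1795) cross=68.971; C₋=(5.3395,-8.8476) cross=-68.971
  mode + wants cross > 0 → take C=(4.2471,8.1795) (cross=68.971)
ex = (C−B)/|BC| = (0.2572,0.9663); ey = (-0.9663,0.2572)
P = B + -0.95·ex + 1.69·ey = (0.0543,-1.0009)

0.05 -1.00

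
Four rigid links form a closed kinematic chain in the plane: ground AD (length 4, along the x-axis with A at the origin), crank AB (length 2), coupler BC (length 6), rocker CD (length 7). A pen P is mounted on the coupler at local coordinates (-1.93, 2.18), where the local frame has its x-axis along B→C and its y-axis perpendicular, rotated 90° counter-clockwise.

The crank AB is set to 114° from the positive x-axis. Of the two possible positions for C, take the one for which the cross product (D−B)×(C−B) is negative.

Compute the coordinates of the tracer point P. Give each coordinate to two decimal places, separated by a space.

A=(0,0), D=(4.00,0)
B = A + 2.00·(cos114°, sin114°) = (-0.8135, 1.8271)
|BD| = 5.1486
circle(B,6.00) ∩ circle(D,7.00): a=1.3118, h=5.8548
  candidates: C₊=(2.4907,6.8353) cross=30.144; C₋=(-1.6648,-4.1122) cross=-30.144
  mode - wants cross < 0 → take C=(-1.6648,-4.1122) (cross=-30.144)
ex = (C−B)/|BC| = (-0.1419,-0.9899); ey = (0.9899,-0.1419)
P = B + -1.93·ex + 2.18·ey = (1.6183,3.4283)

1.62 3.43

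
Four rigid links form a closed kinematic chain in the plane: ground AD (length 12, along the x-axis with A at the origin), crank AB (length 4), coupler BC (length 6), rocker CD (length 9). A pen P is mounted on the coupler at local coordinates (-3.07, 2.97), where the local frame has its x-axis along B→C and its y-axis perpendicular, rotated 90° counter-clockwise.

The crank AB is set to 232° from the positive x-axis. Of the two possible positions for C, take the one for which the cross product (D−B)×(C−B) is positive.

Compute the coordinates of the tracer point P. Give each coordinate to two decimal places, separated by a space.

A=(0,0), D=(12.00,0)
B = A + 4.00·(cos232°, sin232°) = (-2.4626, -3.1520)
|BD| = 14.8021
circle(B,6.00) ∩ circle(D,9.00): a=5.8810, h=1.1889
  candidates: C₊=(3.0303,-0.7380) cross=17.599; C₋=(3.5367,-3.0614) cross=-17.599
  mode + wants cross > 0 → take C=(3.0303,-0.7380) (cross=17.599)
ex = (C−B)/|BC| = (0.9155,0.4023); ey = (-0.4023,0.9155)
P = B + -3.07·ex + 2.97·ey = (-6.4681,-1.6682)

-6.47 -1.67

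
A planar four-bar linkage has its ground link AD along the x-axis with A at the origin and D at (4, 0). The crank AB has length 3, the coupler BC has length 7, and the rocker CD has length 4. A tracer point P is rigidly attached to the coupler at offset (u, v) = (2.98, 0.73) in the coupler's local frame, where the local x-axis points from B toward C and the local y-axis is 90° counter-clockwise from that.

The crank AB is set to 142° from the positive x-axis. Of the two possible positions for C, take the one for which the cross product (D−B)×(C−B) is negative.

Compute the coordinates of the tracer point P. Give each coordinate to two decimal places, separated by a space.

0.10 0.03

A=(0,0), D=(4.00,0)
B = A + 3.00·(cos142°, sin142°) = (-2.3640, 1.8470)
|BD| = 6.6266
circle(B,7.00) ∩ circle(D,4.00): a=5.8033, h=3.9143
  candidates: C₊=(4.3003,3.9887) cross=25.939; C₋=(2.1183,-3.5297) cross=-25.939
  mode - wants cross < 0 → take C=(2.1183,-3.5297) (cross=-25.939)
ex = (C−B)/|BC| = (0.6403,-0.7681); ey = (0.7681,0.6403)
P = B + 2.98·ex + 0.73·ey = (0.1049,0.0255)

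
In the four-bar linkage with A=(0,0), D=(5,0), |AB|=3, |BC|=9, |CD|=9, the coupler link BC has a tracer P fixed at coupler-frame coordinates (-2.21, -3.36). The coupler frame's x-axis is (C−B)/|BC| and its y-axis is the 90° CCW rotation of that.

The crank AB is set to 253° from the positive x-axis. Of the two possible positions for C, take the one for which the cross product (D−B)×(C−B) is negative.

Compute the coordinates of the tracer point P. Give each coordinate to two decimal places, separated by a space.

A=(0,0), D=(5.00,0)
B = A + 3.00·(cos253°, sin253°) = (-0.8771, -2.8689)
|BD| = 6.5400
circle(B,9.00) ∩ circle(D,9.00): a=3.2700, h=8.3849
  candidates: C₊=(-1.6168,6.1006) cross=54.837; C₋=(5.7397,-8.9696) cross=-54.837
  mode - wants cross < 0 → take C=(5.7397,-8.9696) (cross=-54.837)
ex = (C−B)/|BC| = (0.7352,-0.6778); ey = (0.6778,0.7352)
P = B + -2.21·ex + -3.36·ey = (-4.7795,-3.8411)

-4.78 -3.84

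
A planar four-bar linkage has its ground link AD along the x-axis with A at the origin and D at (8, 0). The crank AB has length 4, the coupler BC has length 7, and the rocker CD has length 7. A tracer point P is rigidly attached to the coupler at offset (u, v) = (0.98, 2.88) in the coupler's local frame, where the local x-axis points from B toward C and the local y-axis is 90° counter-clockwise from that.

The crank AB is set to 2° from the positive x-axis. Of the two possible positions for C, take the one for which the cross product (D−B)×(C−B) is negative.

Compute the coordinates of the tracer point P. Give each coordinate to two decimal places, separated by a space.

7.03 -0.08

A=(0,0), D=(8.00,0)
B = A + 4.00·(cos2°, sin2°) = (3.9976, 0.1396)
|BD| = 4.0049
circle(B,7.00) ∩ circle(D,7.00): a=2.0024, h=6.7075
  candidates: C₊=(6.2326,6.7732) cross=26.863; C₋=(5.7650,-6.6336) cross=-26.863
  mode - wants cross < 0 → take C=(5.7650,-6.6336) (cross=-26.863)
ex = (C−B)/|BC| = (0.2525,-0.9676); ey = (0.9676,0.2525)
P = B + 0.98·ex + 2.88·ey = (7.0317,-0.0815)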